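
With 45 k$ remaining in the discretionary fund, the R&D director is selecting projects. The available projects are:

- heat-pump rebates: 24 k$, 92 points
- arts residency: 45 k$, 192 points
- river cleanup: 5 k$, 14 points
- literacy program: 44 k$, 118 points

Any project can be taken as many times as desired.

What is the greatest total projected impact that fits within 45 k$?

By projected impact per k$: arts residency 4.27, heat-pump rebates 3.83, river cleanup 2.80, literacy program 2.68 lead.
The ratio ordering already packs tightly: arts residency, 45 k$, 192.

192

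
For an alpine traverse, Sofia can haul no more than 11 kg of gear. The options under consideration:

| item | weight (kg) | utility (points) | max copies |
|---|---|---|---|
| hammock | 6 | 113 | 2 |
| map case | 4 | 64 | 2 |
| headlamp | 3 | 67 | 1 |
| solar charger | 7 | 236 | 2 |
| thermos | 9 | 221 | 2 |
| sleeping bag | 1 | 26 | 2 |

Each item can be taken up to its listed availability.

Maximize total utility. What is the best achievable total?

Filling by ratio: solar charger + 2×sleeping bag for 288, with 2 kg left unused.
Replace sleeping bag with headlamp: the trade gains 41 net, giving 329 at 11 kg.

329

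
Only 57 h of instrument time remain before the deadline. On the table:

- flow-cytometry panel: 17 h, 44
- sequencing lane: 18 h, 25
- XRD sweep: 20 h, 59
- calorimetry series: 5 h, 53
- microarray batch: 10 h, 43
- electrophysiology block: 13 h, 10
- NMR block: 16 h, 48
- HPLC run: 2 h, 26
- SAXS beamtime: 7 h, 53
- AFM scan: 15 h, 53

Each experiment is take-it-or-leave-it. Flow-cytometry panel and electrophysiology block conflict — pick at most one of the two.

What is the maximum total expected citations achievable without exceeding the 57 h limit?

By expected citations per h: HPLC run 13.00, calorimetry series 10.60, SAXS beamtime 7.57, microarray batch 4.30 lead.
Best packing: calorimetry series + microarray batch + NMR block + HPLC run + SAXS beamtime + AFM scan — 55 h, 276 total.

276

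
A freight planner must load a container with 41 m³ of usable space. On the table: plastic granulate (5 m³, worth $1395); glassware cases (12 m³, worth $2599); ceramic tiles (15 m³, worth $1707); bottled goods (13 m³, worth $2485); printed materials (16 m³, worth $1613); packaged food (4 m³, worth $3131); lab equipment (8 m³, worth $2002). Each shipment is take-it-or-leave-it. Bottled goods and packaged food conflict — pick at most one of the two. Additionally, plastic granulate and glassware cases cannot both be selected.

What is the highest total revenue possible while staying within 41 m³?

Ranking by ratio (revenue/m³): packaged food 782.75, plastic granulate 279.00, lab equipment 250.25, glassware cases 216.58.
Best packing: glassware cases + ceramic tiles + packaged food + lab equipment — 39 m³, 9439 total.
Nothing else feasible within 41 m³ beats 9439.

9439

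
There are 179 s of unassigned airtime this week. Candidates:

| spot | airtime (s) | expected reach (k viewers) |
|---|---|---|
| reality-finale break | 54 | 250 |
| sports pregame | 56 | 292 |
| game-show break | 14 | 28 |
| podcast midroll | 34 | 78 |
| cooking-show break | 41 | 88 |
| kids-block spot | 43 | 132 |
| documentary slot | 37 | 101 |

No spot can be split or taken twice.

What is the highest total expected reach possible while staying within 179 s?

Ranking by ratio (expected reach/s): sports pregame 5.21, reality-finale break 4.63, kids-block spot 3.07, documentary slot 2.73.
Best packing: reality-finale break + sports pregame + game-show break + kids-block spot — 167 s, 702 total.

702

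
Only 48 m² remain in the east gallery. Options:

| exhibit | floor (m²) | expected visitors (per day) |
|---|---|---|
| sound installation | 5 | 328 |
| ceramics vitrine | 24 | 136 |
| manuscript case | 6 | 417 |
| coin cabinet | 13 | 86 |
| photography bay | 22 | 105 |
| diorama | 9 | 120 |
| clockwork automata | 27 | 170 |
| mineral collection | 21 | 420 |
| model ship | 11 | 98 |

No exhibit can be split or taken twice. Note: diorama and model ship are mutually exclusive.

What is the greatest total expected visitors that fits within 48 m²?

1285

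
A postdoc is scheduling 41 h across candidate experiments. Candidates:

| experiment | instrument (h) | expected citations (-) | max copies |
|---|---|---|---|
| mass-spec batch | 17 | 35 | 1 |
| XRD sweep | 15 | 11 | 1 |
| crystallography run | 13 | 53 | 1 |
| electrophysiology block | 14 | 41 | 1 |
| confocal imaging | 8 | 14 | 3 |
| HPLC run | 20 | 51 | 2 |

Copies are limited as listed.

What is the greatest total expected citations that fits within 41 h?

118

Filling by ratio: crystallography run + electrophysiology block + confocal imaging for 108, with 6 h left unused.
Replace electrophysiology block with HPLC run: the trade gains 10 net, giving 118 at 41 h.
That's the maximum — no swap from here does better than 118.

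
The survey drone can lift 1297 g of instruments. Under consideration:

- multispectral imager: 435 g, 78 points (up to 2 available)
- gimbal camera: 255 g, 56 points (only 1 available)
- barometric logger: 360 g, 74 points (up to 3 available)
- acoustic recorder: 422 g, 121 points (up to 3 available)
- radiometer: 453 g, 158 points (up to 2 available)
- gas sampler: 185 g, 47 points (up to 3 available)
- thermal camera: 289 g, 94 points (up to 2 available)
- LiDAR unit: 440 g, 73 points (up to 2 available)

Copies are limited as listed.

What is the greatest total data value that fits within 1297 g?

410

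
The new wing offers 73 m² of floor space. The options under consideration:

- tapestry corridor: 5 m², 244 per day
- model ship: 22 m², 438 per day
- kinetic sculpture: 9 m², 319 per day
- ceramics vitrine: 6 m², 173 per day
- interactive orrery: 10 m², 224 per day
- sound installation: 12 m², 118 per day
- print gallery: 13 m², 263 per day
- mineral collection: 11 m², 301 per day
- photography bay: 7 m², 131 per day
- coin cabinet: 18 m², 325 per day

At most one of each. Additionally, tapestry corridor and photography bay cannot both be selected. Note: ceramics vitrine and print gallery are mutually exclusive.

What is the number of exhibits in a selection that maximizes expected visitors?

Best achievable expected visitors is 1800.
tapestry corridor + model ship + kinetic sculpture + ceramics vitrine + mineral collection + coin cabinet hits 1800 at 71 m².
Every optimal selection uses 6 exhibits.

6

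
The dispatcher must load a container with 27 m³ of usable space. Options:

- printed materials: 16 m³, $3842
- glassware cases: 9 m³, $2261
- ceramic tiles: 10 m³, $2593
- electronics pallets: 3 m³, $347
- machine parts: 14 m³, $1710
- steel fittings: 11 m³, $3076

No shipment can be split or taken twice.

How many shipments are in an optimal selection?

Best achievable revenue is 6918.
One optimal bundle: printed materials + steel fittings (27 m³).
Every optimal selection uses 2 shipments.

2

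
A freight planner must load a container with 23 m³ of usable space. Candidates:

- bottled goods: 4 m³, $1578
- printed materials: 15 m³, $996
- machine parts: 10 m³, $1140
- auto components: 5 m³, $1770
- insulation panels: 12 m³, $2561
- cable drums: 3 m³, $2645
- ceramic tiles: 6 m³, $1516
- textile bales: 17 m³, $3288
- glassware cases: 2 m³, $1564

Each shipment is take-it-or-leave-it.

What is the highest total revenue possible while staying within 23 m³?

9073

Density check — cable drums 881.67, glassware cases 782.00, bottled goods 394.50, auto components 354.00 are the best per m³.
The ratio ordering already packs tightly: bottled goods + auto components + cable drums + ceramic tiles + glassware cases, 20 m³, 9073.
The spare 3 m³ is too small for any remaining shipment, and no exchange beats 9073.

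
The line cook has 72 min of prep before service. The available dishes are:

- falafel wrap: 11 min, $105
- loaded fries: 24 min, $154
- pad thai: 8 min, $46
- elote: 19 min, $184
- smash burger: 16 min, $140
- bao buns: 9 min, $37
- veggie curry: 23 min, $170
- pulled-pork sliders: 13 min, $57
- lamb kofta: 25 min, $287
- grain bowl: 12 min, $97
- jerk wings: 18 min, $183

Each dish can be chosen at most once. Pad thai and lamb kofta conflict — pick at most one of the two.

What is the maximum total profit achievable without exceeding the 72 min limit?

716

Falafel wrap + elote + smash burger + lamb kofta uses 71 of the 72 min and totals 716.
The spare 1 min is too small for any remaining dish, and no feasible exchange beats 716.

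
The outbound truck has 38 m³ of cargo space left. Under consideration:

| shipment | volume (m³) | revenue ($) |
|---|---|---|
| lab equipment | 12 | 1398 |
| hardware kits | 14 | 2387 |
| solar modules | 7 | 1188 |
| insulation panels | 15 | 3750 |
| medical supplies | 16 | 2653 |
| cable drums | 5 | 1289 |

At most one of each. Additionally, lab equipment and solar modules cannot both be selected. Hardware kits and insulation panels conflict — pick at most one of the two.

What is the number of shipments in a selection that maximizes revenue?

Best achievable revenue is 7692.
One optimal bundle: insulation panels + medical supplies + cable drums (36 m³).
All optima have 3 shipments.

3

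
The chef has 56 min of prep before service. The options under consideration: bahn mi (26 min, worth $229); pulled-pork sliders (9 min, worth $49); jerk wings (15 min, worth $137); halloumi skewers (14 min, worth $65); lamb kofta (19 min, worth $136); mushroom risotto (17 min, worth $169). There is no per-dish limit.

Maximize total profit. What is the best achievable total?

507

By profit per min: mushroom risotto 9.94, jerk wings 9.13, bahn mi 8.81, lamb kofta 7.16 lead.
Taking 3×mushroom risotto: 51 min used, 507 in profit.
The spare 5 min is too small for any remaining dish, and no exchange beats 507.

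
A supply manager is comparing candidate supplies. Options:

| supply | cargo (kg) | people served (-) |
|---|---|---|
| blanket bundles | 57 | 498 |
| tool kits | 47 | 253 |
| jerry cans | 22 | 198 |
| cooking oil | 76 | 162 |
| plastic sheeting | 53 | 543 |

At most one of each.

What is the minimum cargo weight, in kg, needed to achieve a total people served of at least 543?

53

Need the lightest bundle worth ≥ 543.
Taking plastic sheeting gives 543 (≥ 543) for 53 kg.
Any bundle with less than 53 kg falls short of 543.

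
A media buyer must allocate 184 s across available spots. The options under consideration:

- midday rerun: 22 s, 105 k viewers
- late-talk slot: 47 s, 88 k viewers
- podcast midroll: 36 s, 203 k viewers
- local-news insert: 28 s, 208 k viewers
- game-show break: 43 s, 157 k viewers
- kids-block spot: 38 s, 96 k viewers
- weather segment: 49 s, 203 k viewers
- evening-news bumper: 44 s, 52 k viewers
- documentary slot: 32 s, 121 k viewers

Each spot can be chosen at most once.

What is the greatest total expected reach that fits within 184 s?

Density check — local-news insert 7.43, podcast midroll 5.64, midday rerun 4.77 are the best per s.
Taking the top-ratio spots first gives midday rerun + podcast midroll + local-news insert + weather segment + documentary slot for 840 (167 s).
The 32 s tied up in documentary slot is better spent on game-show break — total rises to 876 (178 s).
Next best is midday rerun + podcast midroll + local-news insert + weather segment + documentary slot at 840 (167 s) — short by 36.

876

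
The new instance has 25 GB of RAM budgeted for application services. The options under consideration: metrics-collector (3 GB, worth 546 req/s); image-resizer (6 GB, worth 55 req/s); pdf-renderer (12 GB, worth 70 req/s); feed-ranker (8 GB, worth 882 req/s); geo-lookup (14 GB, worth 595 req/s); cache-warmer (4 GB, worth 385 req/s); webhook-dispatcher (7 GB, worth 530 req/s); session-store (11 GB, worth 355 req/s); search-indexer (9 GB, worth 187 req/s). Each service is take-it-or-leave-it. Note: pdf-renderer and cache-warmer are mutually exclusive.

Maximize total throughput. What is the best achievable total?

Taking metrics-collector + feed-ranker + cache-warmer + webhook-dispatcher: 22 GB used, 2343 in throughput.
No other feasible combination exceeds 2343.

2343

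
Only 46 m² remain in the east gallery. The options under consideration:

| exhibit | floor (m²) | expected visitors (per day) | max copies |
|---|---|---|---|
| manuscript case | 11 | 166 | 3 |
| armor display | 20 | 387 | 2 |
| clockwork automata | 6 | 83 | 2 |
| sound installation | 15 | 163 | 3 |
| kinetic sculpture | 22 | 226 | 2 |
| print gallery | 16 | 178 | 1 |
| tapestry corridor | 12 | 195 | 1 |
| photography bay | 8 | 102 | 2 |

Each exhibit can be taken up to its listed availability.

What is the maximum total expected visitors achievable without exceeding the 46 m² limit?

857

Best packing: 2×armor display + clockwork automata — 46 m², 857 total.
That's the maximum — no swap from here does better than 857.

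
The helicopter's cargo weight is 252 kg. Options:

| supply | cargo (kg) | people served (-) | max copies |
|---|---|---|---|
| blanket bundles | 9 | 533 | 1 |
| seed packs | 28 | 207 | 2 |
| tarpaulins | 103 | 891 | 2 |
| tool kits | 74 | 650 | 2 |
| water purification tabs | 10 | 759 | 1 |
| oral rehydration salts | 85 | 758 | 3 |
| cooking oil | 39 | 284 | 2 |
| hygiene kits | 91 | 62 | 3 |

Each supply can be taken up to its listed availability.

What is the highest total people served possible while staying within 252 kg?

Ranking by ratio (people served/kg): water purification tabs 75.90, blanket bundles 59.22, oral rehydration salts 8.92.
Greedy by ratio would take blanket bundles + 2×seed packs + water purification tabs + 2×oral rehydration salts: 245 kg used, total 3222.
The 141 kg tied up in 2×seed packs and oral rehydration salts is better spent on 2×tool kits — total rises to 3350 (252 kg).
No other feasible combination exceeds 3350.

3350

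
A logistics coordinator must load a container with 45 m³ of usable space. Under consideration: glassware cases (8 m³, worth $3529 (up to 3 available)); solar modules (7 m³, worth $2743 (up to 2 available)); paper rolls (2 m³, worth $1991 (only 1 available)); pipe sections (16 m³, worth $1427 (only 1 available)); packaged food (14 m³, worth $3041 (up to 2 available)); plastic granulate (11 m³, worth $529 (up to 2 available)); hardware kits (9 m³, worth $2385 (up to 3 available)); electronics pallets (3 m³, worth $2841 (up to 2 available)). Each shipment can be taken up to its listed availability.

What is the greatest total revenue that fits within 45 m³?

A density-first pass picks 3×glassware cases + solar modules + paper rolls + 2×electronics pallets — 21003 at 39 m³.
Dropping paper rolls frees 2 m³; slotting in solar modules (7 m³) lifts the total to 21755 at 44 m³.
No other feasible combination exceeds 21755.

21755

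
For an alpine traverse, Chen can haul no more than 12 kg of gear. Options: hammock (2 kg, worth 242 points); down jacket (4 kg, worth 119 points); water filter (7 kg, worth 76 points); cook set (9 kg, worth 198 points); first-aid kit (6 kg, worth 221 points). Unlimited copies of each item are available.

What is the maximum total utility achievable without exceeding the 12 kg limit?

1452

Best packing: 6×hammock — 12 kg, 1452 total.
No other feasible combination exceeds 1452.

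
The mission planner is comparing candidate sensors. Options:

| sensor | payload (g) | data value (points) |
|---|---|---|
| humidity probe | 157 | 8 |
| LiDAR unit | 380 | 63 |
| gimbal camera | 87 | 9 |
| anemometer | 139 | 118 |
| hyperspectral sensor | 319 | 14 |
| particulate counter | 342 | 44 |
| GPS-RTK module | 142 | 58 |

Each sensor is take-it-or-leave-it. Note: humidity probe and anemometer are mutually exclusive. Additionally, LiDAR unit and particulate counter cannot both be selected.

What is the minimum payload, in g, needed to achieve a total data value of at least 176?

Look for the lowest-payload combination reaching 176.
anemometer + GPS-RTK module reaches 176 using 281 g.
Below 281 g the best achievable stays under 176.

281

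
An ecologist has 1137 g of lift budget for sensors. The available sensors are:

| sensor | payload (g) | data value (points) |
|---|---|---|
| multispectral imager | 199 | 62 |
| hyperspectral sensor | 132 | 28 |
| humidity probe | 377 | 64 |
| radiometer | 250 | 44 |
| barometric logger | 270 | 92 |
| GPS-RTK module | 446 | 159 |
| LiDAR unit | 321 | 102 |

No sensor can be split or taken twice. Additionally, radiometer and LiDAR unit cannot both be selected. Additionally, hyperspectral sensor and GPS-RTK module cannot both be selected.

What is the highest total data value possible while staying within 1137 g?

353

Ranking by ratio (data value/g): GPS-RTK module 0.36, barometric logger 0.34, LiDAR unit 0.32.
Taking barometric logger + GPS-RTK module + LiDAR unit: 1037 g used, 353 in data value.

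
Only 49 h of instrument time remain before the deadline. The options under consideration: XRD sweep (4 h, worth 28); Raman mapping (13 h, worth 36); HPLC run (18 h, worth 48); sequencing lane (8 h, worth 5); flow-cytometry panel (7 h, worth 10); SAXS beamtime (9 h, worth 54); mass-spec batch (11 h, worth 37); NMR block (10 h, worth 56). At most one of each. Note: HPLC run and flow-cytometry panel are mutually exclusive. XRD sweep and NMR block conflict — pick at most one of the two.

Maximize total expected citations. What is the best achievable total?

Density check — XRD sweep 7.00, SAXS beamtime 6.00, NMR block 5.60 are the best per h.
Best packing: HPLC run + SAXS beamtime + mass-spec batch + NMR block — 48 h, 195 total.
No other feasible combination exceeds 195.

195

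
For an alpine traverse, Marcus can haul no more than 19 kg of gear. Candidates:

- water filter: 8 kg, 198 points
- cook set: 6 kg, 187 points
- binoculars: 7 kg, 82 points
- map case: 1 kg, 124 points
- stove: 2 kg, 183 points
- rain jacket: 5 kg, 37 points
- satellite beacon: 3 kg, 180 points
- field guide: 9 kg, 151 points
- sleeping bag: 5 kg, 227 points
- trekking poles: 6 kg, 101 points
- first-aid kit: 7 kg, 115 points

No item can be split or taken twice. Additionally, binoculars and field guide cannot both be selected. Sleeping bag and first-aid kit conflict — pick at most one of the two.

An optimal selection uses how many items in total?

Optimal total is 912.
water filter + map case + stove + satellite beacon + sleeping bag hits 912 at 19 kg.
Every optimal selection uses 5 items.

5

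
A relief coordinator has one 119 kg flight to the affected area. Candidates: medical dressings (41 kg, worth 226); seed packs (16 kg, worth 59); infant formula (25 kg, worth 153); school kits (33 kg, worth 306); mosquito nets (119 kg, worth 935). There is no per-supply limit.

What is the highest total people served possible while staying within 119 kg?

977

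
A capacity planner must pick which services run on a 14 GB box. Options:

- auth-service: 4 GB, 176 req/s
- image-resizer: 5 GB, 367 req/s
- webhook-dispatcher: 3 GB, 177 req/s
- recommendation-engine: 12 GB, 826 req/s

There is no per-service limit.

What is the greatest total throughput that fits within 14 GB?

The ratio ordering already packs tightly: 2×image-resizer + webhook-dispatcher, 13 GB, 911.
The spare 1 GB is too small for any remaining service, and no exchange beats 911.

911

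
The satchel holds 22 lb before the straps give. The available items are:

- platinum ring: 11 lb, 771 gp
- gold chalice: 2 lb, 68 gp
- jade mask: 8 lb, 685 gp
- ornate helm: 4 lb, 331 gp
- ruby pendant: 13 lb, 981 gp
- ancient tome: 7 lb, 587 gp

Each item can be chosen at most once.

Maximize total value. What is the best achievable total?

1689

Density check — jade mask 85.62, ancient tome 83.86, ornate helm 82.75, ruby pendant 75.46 are the best per lb.
A density-first pass picks gold chalice + jade mask + ornate helm + ancient tome — 1671 at 21 lb.
The 10 lb tied up in gold chalice and jade mask is better spent on platinum ring — total rises to 1689 (22 lb).
No other feasible combination exceeds 1689.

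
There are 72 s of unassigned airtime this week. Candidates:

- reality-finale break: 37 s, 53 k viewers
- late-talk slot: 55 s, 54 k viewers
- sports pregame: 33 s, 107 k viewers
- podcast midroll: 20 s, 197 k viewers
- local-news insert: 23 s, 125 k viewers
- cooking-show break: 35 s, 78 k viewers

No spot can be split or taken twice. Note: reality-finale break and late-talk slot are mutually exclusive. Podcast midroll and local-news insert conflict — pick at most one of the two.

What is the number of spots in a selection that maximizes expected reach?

2

Optimal total is 304.
For example sports pregame + podcast midroll achieves it, using 53 s.
All optima have 2 spots.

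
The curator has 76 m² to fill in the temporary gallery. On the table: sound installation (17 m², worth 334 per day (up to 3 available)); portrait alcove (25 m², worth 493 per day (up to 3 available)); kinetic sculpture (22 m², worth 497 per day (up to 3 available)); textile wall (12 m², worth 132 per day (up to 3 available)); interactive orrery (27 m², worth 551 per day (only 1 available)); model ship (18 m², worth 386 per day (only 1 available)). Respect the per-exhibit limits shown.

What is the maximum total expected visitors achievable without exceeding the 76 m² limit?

1551

The ratio heuristic lands on 3×kinetic sculpture (1491) but leaves 10 m² idle.
Dropping 2×kinetic sculpture frees 44 m²; slotting in 2×sound installation + model ship (52 m²) lifts the total to 1551 at 74 m².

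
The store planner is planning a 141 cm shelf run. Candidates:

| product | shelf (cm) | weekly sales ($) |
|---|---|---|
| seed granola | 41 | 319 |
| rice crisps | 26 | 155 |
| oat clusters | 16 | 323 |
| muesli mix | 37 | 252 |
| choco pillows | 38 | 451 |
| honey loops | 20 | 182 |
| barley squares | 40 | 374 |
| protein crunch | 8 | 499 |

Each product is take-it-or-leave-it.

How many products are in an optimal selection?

Best achievable weekly sales is 1899.
oat clusters + muesli mix + choco pillows + barley squares + protein crunch hits 1899 at 139 cm.
All optima have 5 products.

5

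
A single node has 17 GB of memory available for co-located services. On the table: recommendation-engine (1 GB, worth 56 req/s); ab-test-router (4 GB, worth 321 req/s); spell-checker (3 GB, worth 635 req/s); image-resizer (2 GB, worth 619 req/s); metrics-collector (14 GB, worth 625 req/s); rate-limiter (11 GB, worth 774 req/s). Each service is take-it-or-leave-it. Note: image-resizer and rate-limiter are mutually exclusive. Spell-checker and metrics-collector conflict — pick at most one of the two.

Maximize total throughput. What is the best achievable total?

1631

Taking recommendation-engine + ab-test-router + spell-checker + image-resizer: 10 GB used, 1631 in throughput.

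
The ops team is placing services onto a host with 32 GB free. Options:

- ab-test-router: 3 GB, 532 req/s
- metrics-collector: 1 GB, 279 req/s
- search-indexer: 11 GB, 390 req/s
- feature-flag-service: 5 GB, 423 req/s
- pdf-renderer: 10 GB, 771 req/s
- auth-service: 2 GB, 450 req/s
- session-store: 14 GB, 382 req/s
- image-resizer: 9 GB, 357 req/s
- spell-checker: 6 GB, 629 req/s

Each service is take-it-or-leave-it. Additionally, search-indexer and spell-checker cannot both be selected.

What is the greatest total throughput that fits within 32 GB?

Density check — metrics-collector 279.00, auth-service 225.00, ab-test-router 177.33 are the best per GB.
Taking ab-test-router + metrics-collector + feature-flag-service + pdf-renderer + auth-service + spell-checker: 27 GB used, 3084 in throughput.
Runner-up ab-test-router + metrics-collector + pdf-renderer + auth-service + image-resizer + spell-checker tops out at 3018.

3084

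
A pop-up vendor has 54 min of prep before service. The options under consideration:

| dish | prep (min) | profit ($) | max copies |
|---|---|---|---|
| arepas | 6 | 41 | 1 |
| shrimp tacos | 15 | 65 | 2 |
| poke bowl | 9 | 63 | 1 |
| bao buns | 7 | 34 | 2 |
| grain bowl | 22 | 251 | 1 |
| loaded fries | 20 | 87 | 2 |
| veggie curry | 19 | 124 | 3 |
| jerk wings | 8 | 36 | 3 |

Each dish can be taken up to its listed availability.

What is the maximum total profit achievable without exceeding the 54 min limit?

By profit per min: grain bowl 11.41, poke bowl 7.00, arepas 6.83 lead.
Greedy by ratio would take arepas + poke bowl + 2×bao buns + grain bowl: 51 min used, total 423.
Replace poke bowl and bao buns with veggie curry: the trade gains 27 net, giving 450 at 54 min.

450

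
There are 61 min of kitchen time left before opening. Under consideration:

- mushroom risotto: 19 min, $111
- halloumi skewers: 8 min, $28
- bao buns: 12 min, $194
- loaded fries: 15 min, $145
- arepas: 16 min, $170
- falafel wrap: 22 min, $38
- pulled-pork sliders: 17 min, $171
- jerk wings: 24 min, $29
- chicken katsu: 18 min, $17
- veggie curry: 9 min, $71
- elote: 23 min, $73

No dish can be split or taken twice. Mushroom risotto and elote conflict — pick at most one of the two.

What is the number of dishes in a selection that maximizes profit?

The maximum profit within 61 min is 680.
bao buns + loaded fries + arepas + pulled-pork sliders hits 680 at 60 min.
All optima have 4 dishes.

4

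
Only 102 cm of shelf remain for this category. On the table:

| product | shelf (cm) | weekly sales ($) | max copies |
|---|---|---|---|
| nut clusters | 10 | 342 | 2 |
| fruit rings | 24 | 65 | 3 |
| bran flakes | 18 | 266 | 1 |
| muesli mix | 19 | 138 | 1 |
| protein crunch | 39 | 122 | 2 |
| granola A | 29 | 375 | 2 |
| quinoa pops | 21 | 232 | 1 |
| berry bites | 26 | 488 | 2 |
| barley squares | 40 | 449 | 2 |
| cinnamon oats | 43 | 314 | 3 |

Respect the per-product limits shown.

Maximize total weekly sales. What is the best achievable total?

Density check — nut clusters 34.20, berry bites 18.77, bran flakes 14.78, granola A 12.93 are the best per cm.
Filling by ratio: 2×nut clusters + bran flakes + 2×berry bites for 1926, with 12 cm left unused.
Replace bran flakes with granola A: the trade gains 109 net, giving 2035 at 101 cm.
Nothing else within 102 cm beats 2035.

2035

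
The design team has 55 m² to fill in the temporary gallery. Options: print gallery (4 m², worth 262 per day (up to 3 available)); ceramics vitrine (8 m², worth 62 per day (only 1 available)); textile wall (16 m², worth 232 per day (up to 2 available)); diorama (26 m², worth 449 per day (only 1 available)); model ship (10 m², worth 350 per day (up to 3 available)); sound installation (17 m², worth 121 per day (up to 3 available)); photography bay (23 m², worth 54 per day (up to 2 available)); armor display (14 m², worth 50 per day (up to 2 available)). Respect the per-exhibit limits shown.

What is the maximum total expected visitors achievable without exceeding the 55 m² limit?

1898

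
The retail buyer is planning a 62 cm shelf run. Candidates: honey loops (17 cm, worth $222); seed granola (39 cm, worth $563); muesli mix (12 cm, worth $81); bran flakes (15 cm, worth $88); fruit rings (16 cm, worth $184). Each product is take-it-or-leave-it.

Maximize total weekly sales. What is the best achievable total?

785

Taking honey loops + seed granola: 56 cm used, 785 in weekly sales.
Next best is seed granola + fruit rings at 747 (55 cm) — short by 38.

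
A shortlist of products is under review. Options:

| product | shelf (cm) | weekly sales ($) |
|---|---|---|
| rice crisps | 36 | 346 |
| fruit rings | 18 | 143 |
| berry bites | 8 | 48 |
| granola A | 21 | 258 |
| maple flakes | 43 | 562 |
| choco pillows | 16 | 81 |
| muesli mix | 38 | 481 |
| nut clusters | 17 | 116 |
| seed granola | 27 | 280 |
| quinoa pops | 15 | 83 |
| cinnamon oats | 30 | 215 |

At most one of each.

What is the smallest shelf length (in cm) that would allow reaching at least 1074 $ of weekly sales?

89

Look for the lowest-shelf combination reaching 1074.
Taking berry bites + maple flakes + muesli mix gives 1091 (≥ 1074) for 89 cm.
Any bundle with less than 89 cm falls short of 1074.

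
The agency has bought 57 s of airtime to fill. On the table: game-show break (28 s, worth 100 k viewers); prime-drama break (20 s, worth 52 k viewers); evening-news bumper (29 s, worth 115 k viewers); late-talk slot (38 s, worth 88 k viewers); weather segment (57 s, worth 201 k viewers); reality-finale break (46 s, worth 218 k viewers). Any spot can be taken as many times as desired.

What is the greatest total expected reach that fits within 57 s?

218

Density check — reality-finale break 4.74, evening-news bumper 3.97, game-show break 3.57, weather segment 3.53 are the best per s.
The ratio ordering already packs tightly: reality-finale break, 46 s, 218.
No other feasible combination exceeds 218.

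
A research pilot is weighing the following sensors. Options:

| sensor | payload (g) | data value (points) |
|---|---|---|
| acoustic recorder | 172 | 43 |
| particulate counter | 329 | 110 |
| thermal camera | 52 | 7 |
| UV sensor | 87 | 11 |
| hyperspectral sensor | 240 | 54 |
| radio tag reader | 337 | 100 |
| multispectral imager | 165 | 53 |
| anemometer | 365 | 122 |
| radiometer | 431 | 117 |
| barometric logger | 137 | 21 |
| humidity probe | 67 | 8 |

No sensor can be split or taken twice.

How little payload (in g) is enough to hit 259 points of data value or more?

Look for the lowest-payload combination reaching 259.
particulate counter + radio tag reader + multispectral imager: 263 data value at 831 g.
Below 831 g the best achievable stays under 259.

831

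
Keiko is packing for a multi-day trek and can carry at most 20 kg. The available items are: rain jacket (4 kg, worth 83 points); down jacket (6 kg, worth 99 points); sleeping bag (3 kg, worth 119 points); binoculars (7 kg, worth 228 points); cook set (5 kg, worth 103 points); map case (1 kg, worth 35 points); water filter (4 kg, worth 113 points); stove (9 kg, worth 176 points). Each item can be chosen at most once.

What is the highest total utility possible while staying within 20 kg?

The ratio heuristic lands on rain jacket + sleeping bag + binoculars + map case + water filter (578) but leaves 1 kg idle.
Dropping rain jacket frees 4 kg; slotting in cook set (5 kg) lifts the total to 598 at 20 kg.

598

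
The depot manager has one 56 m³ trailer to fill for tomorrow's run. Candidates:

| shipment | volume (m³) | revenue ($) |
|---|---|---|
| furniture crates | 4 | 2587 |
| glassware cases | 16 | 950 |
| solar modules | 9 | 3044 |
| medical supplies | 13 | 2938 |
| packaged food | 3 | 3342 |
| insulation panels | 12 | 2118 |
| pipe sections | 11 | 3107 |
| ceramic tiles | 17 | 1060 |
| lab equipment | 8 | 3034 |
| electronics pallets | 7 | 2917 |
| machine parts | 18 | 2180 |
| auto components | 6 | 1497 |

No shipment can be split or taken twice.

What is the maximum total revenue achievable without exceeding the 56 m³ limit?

20969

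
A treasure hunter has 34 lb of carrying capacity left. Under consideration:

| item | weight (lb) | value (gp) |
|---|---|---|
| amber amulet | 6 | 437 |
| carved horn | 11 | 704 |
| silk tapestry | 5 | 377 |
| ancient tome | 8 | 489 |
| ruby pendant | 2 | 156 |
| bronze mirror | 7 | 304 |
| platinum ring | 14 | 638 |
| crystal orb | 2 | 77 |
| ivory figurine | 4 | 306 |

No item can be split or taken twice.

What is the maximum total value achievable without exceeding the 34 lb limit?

2313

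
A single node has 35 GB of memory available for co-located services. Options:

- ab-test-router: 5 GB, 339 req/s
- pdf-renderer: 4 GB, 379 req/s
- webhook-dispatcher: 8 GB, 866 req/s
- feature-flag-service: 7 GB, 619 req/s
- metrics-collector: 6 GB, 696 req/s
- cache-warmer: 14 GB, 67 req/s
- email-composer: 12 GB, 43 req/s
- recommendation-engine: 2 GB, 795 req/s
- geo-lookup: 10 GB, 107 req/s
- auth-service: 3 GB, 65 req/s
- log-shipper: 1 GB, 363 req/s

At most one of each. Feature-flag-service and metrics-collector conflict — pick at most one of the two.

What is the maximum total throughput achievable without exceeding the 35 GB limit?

3503

Ranking by ratio (throughput/GB): recommendation-engine 397.50, log-shipper 363.00, metrics-collector 116.00.
Taking ab-test-router + pdf-renderer + webhook-dispatcher + metrics-collector + recommendation-engine + auth-service + log-shipper: 29 GB used, 3503 in throughput.
Runner-up ab-test-router + pdf-renderer + webhook-dispatcher + metrics-collector + recommendation-engine + log-shipper tops out at 3438.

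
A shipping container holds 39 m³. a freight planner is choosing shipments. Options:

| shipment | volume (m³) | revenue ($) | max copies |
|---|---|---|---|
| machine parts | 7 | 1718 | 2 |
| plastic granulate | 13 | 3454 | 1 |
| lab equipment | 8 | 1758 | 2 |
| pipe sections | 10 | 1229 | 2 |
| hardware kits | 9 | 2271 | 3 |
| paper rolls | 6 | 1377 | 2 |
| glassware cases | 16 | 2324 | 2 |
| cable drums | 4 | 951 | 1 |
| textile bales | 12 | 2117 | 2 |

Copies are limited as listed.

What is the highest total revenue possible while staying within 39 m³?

The ratio heuristic lands on machine parts + plastic granulate + 2×hardware kits (9714) but leaves 1 m³ idle.
Replace hardware kits with paper rolls + cable drums: the trade gains 57 net, giving 9771 at 39 m³.
Every other selection either busts 39 m³ or exceeds an availability limit or fails to beat 9771.

9771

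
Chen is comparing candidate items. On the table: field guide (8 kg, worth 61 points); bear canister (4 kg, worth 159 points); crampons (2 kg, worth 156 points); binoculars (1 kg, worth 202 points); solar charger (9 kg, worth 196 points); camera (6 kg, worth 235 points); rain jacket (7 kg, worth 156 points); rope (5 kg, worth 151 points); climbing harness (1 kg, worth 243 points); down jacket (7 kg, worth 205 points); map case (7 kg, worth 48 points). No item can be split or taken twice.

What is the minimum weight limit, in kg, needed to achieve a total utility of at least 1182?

21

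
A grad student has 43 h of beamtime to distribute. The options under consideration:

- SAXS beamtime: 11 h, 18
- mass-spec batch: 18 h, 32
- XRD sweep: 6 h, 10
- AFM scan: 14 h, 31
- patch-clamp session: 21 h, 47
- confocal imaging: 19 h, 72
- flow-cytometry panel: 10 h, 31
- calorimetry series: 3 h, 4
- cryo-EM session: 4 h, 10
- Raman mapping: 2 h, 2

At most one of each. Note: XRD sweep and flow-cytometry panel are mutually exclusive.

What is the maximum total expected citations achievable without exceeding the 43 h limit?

134

Best packing: AFM scan + confocal imaging + flow-cytometry panel — 43 h, 134 total.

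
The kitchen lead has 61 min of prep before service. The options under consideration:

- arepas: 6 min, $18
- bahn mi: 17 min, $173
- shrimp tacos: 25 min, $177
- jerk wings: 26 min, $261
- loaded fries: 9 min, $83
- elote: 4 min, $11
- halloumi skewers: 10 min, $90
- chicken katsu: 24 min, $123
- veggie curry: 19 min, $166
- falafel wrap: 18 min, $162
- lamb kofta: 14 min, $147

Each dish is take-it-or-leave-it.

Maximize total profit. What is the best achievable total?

Taking the top-ratio dishes first gives bahn mi + jerk wings + elote + lamb kofta for 592 (61 min).
The 18 min tied up in elote and lamb kofta is better spent on falafel wrap — total rises to 596 (61 min).

596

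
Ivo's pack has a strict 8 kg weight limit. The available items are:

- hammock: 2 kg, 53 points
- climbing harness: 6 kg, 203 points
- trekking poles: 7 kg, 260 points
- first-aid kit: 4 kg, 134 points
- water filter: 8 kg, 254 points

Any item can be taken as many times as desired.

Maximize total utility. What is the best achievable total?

Filling by ratio: trekking poles for 260, with 1 kg left unused.
Replace trekking poles with 2×first-aid kit: the trade gains 8 net, giving 268 at 8 kg.

268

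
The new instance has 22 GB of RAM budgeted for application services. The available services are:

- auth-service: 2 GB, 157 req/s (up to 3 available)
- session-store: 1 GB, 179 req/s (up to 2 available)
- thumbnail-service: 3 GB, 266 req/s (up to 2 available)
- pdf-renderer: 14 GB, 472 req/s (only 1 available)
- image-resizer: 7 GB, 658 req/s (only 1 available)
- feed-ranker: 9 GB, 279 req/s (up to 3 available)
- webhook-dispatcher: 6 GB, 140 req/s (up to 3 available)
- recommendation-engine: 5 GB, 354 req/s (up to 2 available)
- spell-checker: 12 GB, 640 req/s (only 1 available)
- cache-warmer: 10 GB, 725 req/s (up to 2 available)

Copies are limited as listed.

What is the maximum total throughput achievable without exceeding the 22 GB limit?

2059

Ranking by ratio (throughput/GB): session-store 179.00, image-resizer 94.00, thumbnail-service 88.67.
The ratio heuristic lands on 3×auth-service + 2×session-store + 2×thumbnail-service + image-resizer (2019) but leaves 1 GB idle.
Replace 2×auth-service with recommendation-engine: the trade gains 40 net, giving 2059 at 22 GB.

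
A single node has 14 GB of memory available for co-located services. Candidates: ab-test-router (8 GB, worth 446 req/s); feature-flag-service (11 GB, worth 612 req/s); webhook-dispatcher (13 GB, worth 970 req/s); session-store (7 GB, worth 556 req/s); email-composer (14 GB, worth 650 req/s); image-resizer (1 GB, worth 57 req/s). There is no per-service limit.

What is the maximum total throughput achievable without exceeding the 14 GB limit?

Ranking by ratio (throughput/GB): session-store 79.43, webhook-dispatcher 74.62, image-resizer 57.00, ab-test-router 55.75.
The ratio ordering already packs tightly: 2×session-store, 14 GB, 1112.
No other feasible combination exceeds 1112.

1112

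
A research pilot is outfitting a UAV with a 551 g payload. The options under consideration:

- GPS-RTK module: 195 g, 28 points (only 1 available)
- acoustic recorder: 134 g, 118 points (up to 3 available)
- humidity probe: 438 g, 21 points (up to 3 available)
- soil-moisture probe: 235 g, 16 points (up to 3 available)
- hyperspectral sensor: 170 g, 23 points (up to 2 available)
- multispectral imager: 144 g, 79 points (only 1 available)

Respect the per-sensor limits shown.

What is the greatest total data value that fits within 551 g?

433

Best packing: 3×acoustic recorder + multispectral imager — 546 g, 433 total.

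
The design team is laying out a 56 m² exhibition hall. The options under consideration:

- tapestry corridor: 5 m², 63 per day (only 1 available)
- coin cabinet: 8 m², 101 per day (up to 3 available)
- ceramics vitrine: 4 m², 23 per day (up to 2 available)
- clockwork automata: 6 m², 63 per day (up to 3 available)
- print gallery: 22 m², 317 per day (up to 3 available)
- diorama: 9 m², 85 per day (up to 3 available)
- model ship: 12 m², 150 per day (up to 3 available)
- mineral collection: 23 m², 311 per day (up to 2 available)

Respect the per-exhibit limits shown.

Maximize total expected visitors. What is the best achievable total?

784

Greedy by ratio would take coin cabinet + ceramics vitrine + 2×print gallery: 56 m² used, total 758.
Dropping coin cabinet and ceramics vitrine frees 12 m²; slotting in model ship (12 m²) lifts the total to 784 at 56 m².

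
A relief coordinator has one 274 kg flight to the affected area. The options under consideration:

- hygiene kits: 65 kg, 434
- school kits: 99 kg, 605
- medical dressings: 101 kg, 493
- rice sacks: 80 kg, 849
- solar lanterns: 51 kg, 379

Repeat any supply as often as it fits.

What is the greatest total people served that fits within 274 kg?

By people served per kg: rice sacks 10.61, solar lanterns 7.43, hygiene kits 6.68 lead.
3×rice sacks uses 240 of the 274 kg and totals 2547.
That's the maximum — no swap from here does better than 2547.

2547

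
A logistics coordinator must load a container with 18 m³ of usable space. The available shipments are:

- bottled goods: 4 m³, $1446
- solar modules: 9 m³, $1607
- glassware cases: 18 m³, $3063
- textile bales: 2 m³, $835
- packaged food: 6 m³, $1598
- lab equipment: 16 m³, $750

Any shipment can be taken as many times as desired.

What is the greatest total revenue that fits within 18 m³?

The ratio ordering already packs tightly: 9×textile bales, 18 m³, 7515.
No other feasible combination exceeds 7515.

7515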